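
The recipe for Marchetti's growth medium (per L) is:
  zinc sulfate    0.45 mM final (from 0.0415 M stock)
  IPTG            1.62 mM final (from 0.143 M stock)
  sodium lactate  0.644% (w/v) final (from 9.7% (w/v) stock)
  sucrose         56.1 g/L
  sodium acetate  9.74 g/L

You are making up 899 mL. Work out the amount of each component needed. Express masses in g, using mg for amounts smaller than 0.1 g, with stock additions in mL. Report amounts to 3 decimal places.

zinc sulfate 9.748 mL; IPTG 10.184 mL; sodium lactate 59.686 mL; sucrose 50.434 g; sodium acetate 8.756 g

Scale factor relative to 1 L: 0.899.
zinc sulfate: dilute stock: 0.45 mM × 899 mL ÷ 41.5 mM = 9.748 mL
IPTG: C1V1 = C2V2 → 1.62 mM × 899 mL ÷ 143 mM = 10.184 mL
sodium lactate: dilute stock: 0.644% ÷ 9.7% × 899 mL = 59.686 mL
sucrose: 56.1 g/L × 0.899 L = 50.434 g
sodium acetate: 9.74 g/L × 0.899 L = 8.756 g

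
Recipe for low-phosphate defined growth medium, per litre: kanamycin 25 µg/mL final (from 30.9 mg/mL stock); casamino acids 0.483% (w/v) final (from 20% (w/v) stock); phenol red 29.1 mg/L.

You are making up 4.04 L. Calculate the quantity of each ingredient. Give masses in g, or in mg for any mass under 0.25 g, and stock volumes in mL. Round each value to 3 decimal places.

Working volume: 4.04 L.
kanamycin: dilute stock: 25 µg/mL × 4040 mL ÷ 30900 µg/mL = 3.269 mL
casamino acids: C1V1 = C2V2 → 0.483% ÷ 20% × 4040 mL = 97.566 mL
phenol red: 29.1 mg/L × 4.04 L = 117.564 mg

kanamycin 3.269 mL; casamino acids 97.566 mL; phenol red 117.564 mg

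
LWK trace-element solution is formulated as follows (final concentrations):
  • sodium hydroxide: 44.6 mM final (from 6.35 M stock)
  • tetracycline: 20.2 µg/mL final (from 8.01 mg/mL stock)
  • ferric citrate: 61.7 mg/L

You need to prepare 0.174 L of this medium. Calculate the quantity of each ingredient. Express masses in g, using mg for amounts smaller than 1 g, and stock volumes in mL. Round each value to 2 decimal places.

sodium hydroxide 1.22 mL; tetracycline 0.44 mL; ferric citrate 10.74 mg

Working volume: 0.174 L.
sodium hydroxide: C1V1 = C2V2 → 44.6 mM × 174 mL ÷ 6350 mM = 1.22 mL
tetracycline: C1V1 = C2V2 → 20.2 µg/mL × 174 mL ÷ 8010 µg/mL = 0.44 mL
ferric citrate: 61.7 mg/L × 0.174 L = 10.74 mg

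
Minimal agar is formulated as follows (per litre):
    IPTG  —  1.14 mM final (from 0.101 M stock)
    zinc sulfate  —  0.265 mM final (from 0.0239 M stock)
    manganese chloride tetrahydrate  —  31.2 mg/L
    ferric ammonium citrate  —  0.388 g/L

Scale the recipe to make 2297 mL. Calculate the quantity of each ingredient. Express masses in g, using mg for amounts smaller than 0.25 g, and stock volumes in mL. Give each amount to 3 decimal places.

Working volume: 2297 mL = 2.297 L.
IPTG: C1V1 = C2V2 → 1.14 mM × 2297 mL ÷ 101 mM = 25.927 mL
zinc sulfate: V = C2·V2/C1 = 0.265 mM × 2297 mL ÷ 23.9 mM = 25.469 mL
manganese chloride tetrahydrate: 31.2 mg/L × 2.297 L = 71.666 mg
ferric ammonium citrate: 0.388 g/L × 2.297 L = 0.891 g

IPTG 25.927 mL; zinc sulfate 25.469 mL; manganese chloride tetrahydrate 71.666 mg; ferric ammonium citrate 0.891 g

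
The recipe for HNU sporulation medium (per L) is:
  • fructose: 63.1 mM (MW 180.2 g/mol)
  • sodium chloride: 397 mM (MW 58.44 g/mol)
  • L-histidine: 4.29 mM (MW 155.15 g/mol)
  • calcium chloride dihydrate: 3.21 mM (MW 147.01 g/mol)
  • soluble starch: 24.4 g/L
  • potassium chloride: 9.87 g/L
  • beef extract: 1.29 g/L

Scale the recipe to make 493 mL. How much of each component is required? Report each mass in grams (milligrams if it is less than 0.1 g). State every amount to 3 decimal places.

Scale factor relative to 1 L: 0.493.
fructose: 63.1 mmol/L × 180.2 g/mol × 0.493 L ÷ 1000 = 5.606 g
sodium chloride: 397 mmol/L × 58.44 g/mol × 0.493 L ÷ 1000 = 11.438 g
L-histidine: 4.29 mmol/L × 155.15 g/mol × 0.493 L ÷ 1000 = 0.328 g
calcium chloride dihydrate: 3.21 mmol/L × 147.01 g/mol × 0.493 L ÷ 1000 = 0.233 g
soluble starch: 24.4 g/L × 0.493 L = 12.029 g
potassium chloride: 9.87 g/L × 0.493 L = 4.866 g
beef extract: 1.29 g/L × 0.493 L = 0.636 g

fructose 5.606 g; sodium chloride 11.438 g; L-histidine 0.328 g; calcium chloride dihydrate 0.233 g; soluble starch 12.029 g; potassium chloride 4.866 g; beef extract 0.636 g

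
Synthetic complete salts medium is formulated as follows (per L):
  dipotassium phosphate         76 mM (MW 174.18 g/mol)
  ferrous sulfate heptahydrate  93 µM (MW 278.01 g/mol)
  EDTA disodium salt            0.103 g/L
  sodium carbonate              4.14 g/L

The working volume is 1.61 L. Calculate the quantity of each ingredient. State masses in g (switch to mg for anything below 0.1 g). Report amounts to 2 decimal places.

dipotassium phosphate 21.31 g; ferrous sulfate heptahydrate 41.63 mg; EDTA disodium salt 0.17 g; sodium carbonate 6.67 g

Working volume: 1.61 L.
dipotassium phosphate: 76 mmol/L × 174.18 g/mol × 1.61 L ÷ 1000 = 21.31 g
ferrous sulfate heptahydrate: 93 µmol/L × 278.01 g/mol × 1.61 L ÷ 1000 = 41.63 mg
EDTA disodium salt: 0.103 g/L × 1.61 L = 0.17 g
sodium carbonate: 4.14 g/L × 1.61 L = 6.67 g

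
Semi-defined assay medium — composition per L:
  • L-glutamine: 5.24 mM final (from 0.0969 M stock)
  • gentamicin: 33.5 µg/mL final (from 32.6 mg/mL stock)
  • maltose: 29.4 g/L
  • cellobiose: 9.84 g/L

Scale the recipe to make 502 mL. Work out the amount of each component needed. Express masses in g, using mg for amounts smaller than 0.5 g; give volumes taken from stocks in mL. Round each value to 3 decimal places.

Working volume: 502 mL = 0.502 L.
L-glutamine: V = C2·V2/C1 = 5.24 mM × 502 mL ÷ 96.9 mM = 27.146 mL
gentamicin: V = C2·V2/C1 = 33.5 µg/mL × 502 mL ÷ 32600 µg/mL = 0.516 mL
maltose: 29.4 g/L × 0.502 L = 14.759 g
cellobiose: 9.84 g/L × 0.502 L = 4.940 g

L-glutamine 27.146 mL; gentamicin 0.516 mL; maltose 14.759 g; cellobiose 4.940 g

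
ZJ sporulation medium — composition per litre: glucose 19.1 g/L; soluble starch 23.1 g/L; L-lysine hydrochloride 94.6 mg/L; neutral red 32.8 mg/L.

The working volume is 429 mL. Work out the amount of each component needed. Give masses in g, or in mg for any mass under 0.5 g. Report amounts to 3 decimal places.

glucose 8.194 g; soluble starch 9.910 g; L-lysine hydrochloride 40.583 mg; neutral red 14.071 mg

Scale factor relative to 1 L: 0.429.
glucose: 19.1 g/L × 0.429 L = 8.194 g
soluble starch: 23.1 g/L × 0.429 L = 9.910 g
L-lysine hydrochloride: 94.6 mg/L × 0.429 L = 40.583 mg
neutral red: 32.8 mg/L × 0.429 L = 14.071 mg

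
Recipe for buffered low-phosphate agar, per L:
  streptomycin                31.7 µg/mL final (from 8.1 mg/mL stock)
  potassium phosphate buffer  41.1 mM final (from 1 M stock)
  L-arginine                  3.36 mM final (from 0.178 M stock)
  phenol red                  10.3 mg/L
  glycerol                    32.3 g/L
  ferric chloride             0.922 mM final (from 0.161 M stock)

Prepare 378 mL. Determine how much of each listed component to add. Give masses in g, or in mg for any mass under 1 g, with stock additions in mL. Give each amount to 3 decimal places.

Working volume: 378 mL = 0.378 L.
streptomycin: C1V1 = C2V2 → 31.7 µg/mL × 378 mL ÷ 8100 µg/mL = 1.479 mL
potassium phosphate buffer: V = C2·V2/C1 = 41.1 mM × 378 mL ÷ 1000 mM = 15.536 mL
L-arginine: V = C2·V2/C1 = 3.36 mM × 378 mL ÷ 178 mM = 7.135 mL
phenol red: 10.3 mg/L × 0.378 L = 3.893 mg
glycerol: 32.3 g/L × 0.378 L = 12.209 g
ferric chloride: V = C2·V2/C1 = 0.922 mM × 378 mL ÷ 161 mM = 2.165 mL

streptomycin 1.479 mL; potassium phosphate buffer 15.536 mL; L-arginine 7.135 mL; phenol red 3.893 mg; glycerol 12.209 g; ferric chloride 2.165 mL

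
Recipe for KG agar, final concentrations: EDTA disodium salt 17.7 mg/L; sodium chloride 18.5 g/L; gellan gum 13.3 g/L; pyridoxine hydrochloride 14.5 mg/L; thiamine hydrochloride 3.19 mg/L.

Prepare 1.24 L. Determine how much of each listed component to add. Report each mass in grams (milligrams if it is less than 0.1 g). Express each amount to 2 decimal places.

EDTA disodium salt 21.95 mg; sodium chloride 22.94 g; gellan gum 16.49 g; pyridoxine hydrochloride 17.98 mg; thiamine hydrochloride 3.96 mg

Scale factor relative to 1 L: 1.24.
EDTA disodium salt: 17.7 mg/L × 1.24 L = 21.95 mg
sodium chloride: 18.5 g/L × 1.24 L = 22.94 g
gellan gum: 13.3 g/L × 1.24 L = 16.49 g
pyridoxine hydrochloride: 14.5 mg/L × 1.24 L = 17.98 mg
thiamine hydrochloride: 3.19 mg/L × 1.24 L = 3.96 mg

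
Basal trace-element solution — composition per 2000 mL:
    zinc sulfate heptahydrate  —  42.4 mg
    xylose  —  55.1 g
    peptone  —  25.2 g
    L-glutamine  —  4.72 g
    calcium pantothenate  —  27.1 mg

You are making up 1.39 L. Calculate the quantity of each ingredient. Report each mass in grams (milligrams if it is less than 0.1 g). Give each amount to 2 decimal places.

Scale factor = 1390 mL / 2000 mL = 0.695.
zinc sulfate heptahydrate: 42.4 mg × (1390 mL / 2000 mL) = 29.47 mg
xylose: 55.1 g × (1390 mL / 2000 mL) = 38.29 g
peptone: 25.2 g × (1390 mL / 2000 mL) = 17.51 g
L-glutamine: 4.72 g × (1390 mL / 2000 mL) = 3.28 g
calcium pantothenate: 27.1 mg × (1390 mL / 2000 mL) = 18.83 mg

zinc sulfate heptahydrate 29.47 mg; xylose 38.29 g; peptone 17.51 g; L-glutamine 3.28 g; calcium pantothenate 18.83 mg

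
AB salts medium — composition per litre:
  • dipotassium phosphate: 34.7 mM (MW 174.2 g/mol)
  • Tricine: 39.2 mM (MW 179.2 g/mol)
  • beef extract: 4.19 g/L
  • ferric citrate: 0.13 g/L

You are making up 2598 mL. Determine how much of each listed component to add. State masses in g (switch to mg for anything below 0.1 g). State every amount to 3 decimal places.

dipotassium phosphate 15.704 g; Tricine 18.250 g; beef extract 10.886 g; ferric citrate 0.338 g

Scale factor relative to 1 L: 2.598.
dipotassium phosphate: 34.7 mmol/L × 174.2 g/mol × 2.598 L ÷ 1000 = 15.704 g
Tricine: 39.2 mmol/L × 179.2 g/mol × 2.598 L ÷ 1000 = 18.250 g
beef extract: 4.19 g/L × 2.598 L = 10.886 g
ferric citrate: 0.13 g/L × 2.598 L = 0.338 g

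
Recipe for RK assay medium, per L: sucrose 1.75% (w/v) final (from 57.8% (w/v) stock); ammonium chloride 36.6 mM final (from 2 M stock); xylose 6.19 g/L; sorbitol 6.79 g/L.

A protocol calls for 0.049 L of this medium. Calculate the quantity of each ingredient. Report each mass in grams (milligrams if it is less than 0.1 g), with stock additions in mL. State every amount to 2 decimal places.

Working volume: 0.049 L.
sucrose: C1V1 = C2V2 → 1.75% ÷ 57.8% × 49 mL = 1.48 mL
ammonium chloride: V = C2·V2/C1 = 36.6 mM × 49 mL ÷ 2000 mM = 0.90 mL
xylose: 6.19 g/L × 0.049 L = 0.30 g
sorbitol: 6.79 g/L × 0.049 L = 0.33 g

sucrose 1.48 mL; ammonium chloride 0.90 mL; xylose 0.30 g; sorbitol 0.33 g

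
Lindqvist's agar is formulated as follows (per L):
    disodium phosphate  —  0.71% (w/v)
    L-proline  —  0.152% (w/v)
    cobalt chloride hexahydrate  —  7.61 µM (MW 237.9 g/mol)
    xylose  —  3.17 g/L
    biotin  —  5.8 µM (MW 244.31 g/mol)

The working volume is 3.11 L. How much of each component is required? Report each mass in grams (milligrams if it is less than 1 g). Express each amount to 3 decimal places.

Scale factor relative to 1 L: 3.11.
disodium phosphate: 0.71 g per 100 mL × 3110 mL ÷ 100 = 22.081 g
L-proline: 0.152% w/v = 1.52 g/L → 1.52 × 3.11 L = 4.727 g
cobalt chloride hexahydrate: 7.61 µmol/L × 237.9 g/mol × 3.11 L ÷ 1000 = 5.630 mg
xylose: 3.17 g/L × 3.11 L = 9.859 g
biotin: 5.8 µmol/L × 244.31 g/mol × 3.11 L ÷ 1000 = 4.407 mg

disodium phosphate 22.081 g; L-proline 4.727 g; cobalt chloride hexahydrate 5.630 mg; xylose 9.859 g; biotin 4.407 mg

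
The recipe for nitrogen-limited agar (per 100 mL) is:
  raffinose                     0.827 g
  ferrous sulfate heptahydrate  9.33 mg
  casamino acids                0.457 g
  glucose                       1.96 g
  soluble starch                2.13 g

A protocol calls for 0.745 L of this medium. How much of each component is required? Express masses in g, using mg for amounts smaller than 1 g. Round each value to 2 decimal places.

raffinose 6.16 g; ferrous sulfate heptahydrate 69.51 mg; casamino acids 3.40 g; glucose 14.60 g; soluble starch 15.87 g

Ratio of target to recipe volume: 745 / 100 = 7.45.
raffinose: 0.827 g × (745 mL / 100 mL) = 6.16 g
ferrous sulfate heptahydrate: 9.33 mg × (745 mL / 100 mL) = 69.51 mg
casamino acids: 0.457 g × (745 mL / 100 mL) = 3.40 g
glucose: 1.96 g × (745 mL / 100 mL) = 14.60 g
soluble starch: 2.13 g × (745 mL / 100 mL) = 15.87 g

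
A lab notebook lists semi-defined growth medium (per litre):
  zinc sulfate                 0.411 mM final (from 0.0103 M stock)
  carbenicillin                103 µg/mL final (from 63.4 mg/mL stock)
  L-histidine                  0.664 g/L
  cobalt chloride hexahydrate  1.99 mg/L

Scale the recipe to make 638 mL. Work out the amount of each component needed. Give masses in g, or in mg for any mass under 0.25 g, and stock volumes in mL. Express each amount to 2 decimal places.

Target volume = 638 mL = 0.638 L.
zinc sulfate: C1V1 = C2V2 → 0.411 mM × 638 mL ÷ 10.3 mM = 25.46 mL
carbenicillin: V = C2·V2/C1 = 103 µg/mL × 638 mL ÷ 63400 µg/mL = 1.04 mL
L-histidine: 0.664 g/L × 0.638 L = 0.42 g
cobalt chloride hexahydrate: 1.99 mg/L × 0.638 L = 1.27 mg

zinc sulfate 25.46 mL; carbenicillin 1.04 mL; L-histidine 0.42 g; cobalt chloride hexahydrate 1.27 mg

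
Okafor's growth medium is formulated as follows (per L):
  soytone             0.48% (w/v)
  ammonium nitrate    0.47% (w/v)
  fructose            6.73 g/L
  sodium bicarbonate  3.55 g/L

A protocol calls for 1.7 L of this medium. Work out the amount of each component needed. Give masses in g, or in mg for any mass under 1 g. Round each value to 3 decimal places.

Working volume: 1.7 L.
soytone: 0.48% w/v = 4.8 g/L → 4.8 × 1.7 L = 8.160 g
ammonium nitrate: 0.47% w/v = 4.7 g/L → 4.7 × 1.7 L = 7.990 g
fructose: 6.73 g/L × 1.7 L = 11.441 g
sodium bicarbonate: 3.55 g/L × 1.7 L = 6.035 g

soytone 8.160 g; ammonium nitrate 7.990 g; fructose 11.441 g; sodium bicarbonate 6.035 g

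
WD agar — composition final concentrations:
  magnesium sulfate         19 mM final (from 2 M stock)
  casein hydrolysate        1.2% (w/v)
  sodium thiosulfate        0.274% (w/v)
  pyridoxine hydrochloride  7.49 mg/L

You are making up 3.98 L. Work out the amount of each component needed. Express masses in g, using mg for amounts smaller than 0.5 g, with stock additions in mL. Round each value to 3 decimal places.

magnesium sulfate 37.810 mL; casein hydrolysate 47.760 g; sodium thiosulfate 10.905 g; pyridoxine hydrochloride 29.810 mg

Working volume: 3.98 L.
magnesium sulfate: dilute stock: 19 mM × 3980 mL ÷ 2000 mM = 37.810 mL
casein hydrolysate: 1.2% w/v = 12 g/L → 12 × 3.98 L = 47.760 g
sodium thiosulfate: 0.274% w/v = 2.74 g/L → 2.74 × 3.98 L = 10.905 g
pyridoxine hydrochloride: 7.49 mg/L × 3.98 L = 29.810 mg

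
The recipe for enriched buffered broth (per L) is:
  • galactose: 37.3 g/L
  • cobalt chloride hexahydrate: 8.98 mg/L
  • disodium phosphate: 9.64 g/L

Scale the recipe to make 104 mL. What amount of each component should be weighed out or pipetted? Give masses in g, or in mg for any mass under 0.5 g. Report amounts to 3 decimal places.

galactose 3.879 g; cobalt chloride hexahydrate 0.934 mg; disodium phosphate 1.003 g

Target volume = 104 mL = 0.104 L.
galactose: 37.3 g/L × 0.104 L = 3.879 g
cobalt chloride hexahydrate: 8.98 mg/L × 0.104 L = 0.934 mg
disodium phosphate: 9.64 g/L × 0.104 L = 1.003 g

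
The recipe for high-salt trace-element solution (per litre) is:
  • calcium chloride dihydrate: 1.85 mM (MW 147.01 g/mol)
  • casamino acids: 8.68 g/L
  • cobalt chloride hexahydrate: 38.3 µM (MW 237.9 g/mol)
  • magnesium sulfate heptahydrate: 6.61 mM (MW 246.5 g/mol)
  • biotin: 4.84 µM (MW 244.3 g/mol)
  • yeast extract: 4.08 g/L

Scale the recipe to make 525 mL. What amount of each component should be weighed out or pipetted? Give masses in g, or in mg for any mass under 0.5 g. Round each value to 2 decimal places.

calcium chloride dihydrate 142.78 mg; casamino acids 4.56 g; cobalt chloride hexahydrate 4.78 mg; magnesium sulfate heptahydrate 0.86 g; biotin 0.62 mg; yeast extract 2.14 g

Working volume: 525 mL = 0.525 L.
calcium chloride dihydrate: 1.85 mmol/L × 147.01 mg/mmol × 0.525 L = 142.78 mg
casamino acids: 8.68 g/L × 0.525 L = 4.56 g
cobalt chloride hexahydrate: 38.3 µmol/L × 237.9 g/mol × 0.525 L ÷ 1000 = 4.78 mg
magnesium sulfate heptahydrate: 6.61 mmol/L × 246.5 g/mol × 0.525 L ÷ 1000 = 0.86 g
biotin: 4.84 µmol/L × 244.3 g/mol × 0.525 L ÷ 1000 = 0.62 mg
yeast extract: 4.08 g/L × 0.525 L = 2.14 g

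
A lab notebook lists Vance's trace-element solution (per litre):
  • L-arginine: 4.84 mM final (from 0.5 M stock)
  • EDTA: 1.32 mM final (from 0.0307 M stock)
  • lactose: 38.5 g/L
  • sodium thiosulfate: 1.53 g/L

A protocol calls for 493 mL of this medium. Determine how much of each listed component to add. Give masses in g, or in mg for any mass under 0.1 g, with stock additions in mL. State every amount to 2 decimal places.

Target volume = 493 mL = 0.493 L.
L-arginine: C1V1 = C2V2 → 4.84 mM × 493 mL ÷ 500 mM = 4.77 mL
EDTA: dilute stock: 1.32 mM × 493 mL ÷ 30.7 mM = 21.20 mL
lactose: 38.5 g/L × 0.493 L = 18.98 g
sodium thiosulfate: 1.53 g/L × 0.493 L = 0.75 g

L-arginine 4.77 mL; EDTA 21.20 mL; lactose 18.98 g; sodium thiosulfate 0.75 g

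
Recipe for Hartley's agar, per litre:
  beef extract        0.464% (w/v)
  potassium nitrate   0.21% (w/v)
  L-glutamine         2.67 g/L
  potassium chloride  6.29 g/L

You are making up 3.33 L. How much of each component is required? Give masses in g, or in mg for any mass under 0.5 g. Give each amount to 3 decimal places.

beef extract 15.451 g; potassium nitrate 6.993 g; L-glutamine 8.891 g; potassium chloride 20.946 g

Scale factor relative to 1 L: 3.33.
beef extract: 0.464% w/v = 4.64 g/L → 4.64 × 3.33 L = 15.451 g
potassium nitrate: 0.21 g per 100 mL × 3330 mL ÷ 100 = 6.993 g
L-glutamine: 2.67 g/L × 3.33 L = 8.891 g
potassium chloride: 6.29 g/L × 3.33 L = 20.946 g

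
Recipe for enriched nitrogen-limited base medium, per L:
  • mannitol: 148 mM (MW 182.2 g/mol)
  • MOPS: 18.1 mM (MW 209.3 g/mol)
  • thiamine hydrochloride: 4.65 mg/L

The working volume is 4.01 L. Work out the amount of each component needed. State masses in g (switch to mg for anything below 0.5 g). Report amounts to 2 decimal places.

mannitol 108.13 g; MOPS 15.19 g; thiamine hydrochloride 18.65 mg

Scale factor relative to 1 L: 4.01.
mannitol: 148 mmol/L × 182.2 g/mol × 4.01 L ÷ 1000 = 108.13 g
MOPS: 18.1 mmol/L × 209.3 g/mol × 4.01 L ÷ 1000 = 15.19 g
thiamine hydrochloride: 4.65 mg/L × 4.01 L = 18.65 mg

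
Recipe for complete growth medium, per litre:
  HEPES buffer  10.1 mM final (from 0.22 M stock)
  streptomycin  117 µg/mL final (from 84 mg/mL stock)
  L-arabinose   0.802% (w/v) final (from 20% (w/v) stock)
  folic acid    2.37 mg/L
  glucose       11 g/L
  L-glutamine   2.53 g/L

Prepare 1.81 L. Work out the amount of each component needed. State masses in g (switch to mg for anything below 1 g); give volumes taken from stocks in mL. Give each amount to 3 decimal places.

HEPES buffer 83.095 mL; streptomycin 2.521 mL; L-arabinose 72.581 mL; folic acid 4.290 mg; glucose 19.910 g; L-glutamine 4.579 g

Scale factor relative to 1 L: 1.81.
HEPES buffer: dilute stock: 10.1 mM × 1810 mL ÷ 220 mM = 83.095 mL
streptomycin: C1V1 = C2V2 → 117 µg/mL × 1810 mL ÷ 84000 µg/mL = 2.521 mL
L-arabinose: V = C2·V2/C1 = 0.802% ÷ 20% × 1810 mL = 72.581 mL
folic acid: 2.37 mg/L × 1.81 L = 4.290 mg
glucose: 11 g/L × 1.81 L = 19.910 g
L-glutamine: 2.53 g/L × 1.81 L = 4.579 g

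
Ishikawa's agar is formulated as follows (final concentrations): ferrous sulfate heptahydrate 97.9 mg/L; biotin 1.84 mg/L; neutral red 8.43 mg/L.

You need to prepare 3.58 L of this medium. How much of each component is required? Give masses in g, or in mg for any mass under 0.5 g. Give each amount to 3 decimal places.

Scale factor relative to 1 L: 3.58.
ferrous sulfate heptahydrate: 97.9 mg/L × 3.58 L = 350.482 mg
biotin: 1.84 mg/L × 3.58 L = 6.587 mg
neutral red: 8.43 mg/L × 3.58 L = 30.179 mg

ferrous sulfate heptahydrate 350.482 mg; biotin 6.587 mg; neutral red 30.179 mg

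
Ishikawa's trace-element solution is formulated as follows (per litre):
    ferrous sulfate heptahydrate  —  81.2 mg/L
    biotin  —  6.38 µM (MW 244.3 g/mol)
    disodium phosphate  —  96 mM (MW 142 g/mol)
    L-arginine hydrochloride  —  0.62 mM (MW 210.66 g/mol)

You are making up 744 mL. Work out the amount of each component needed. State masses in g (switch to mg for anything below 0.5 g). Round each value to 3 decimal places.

Target volume = 744 mL = 0.744 L.
ferrous sulfate heptahydrate: 81.2 mg/L × 0.744 L = 60.413 mg
biotin: 6.38 µmol/L × 244.3 g/mol × 0.744 L ÷ 1000 = 1.160 mg
disodium phosphate: 96 mmol/L × 142 g/mol × 0.744 L ÷ 1000 = 10.142 g
L-arginine hydrochloride: 0.62 mmol/L × 210.66 mg/mmol × 0.744 L = 97.173 mg

ferrous sulfate heptahydrate 60.413 mg; biotin 1.160 mg; disodium phosphate 10.142 g; L-arginine hydrochloride 97.173 mg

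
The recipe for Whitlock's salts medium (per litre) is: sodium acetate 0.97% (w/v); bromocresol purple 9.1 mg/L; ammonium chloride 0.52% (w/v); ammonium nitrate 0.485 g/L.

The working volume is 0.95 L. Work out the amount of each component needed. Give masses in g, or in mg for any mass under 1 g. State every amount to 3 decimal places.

sodium acetate 9.215 g; bromocresol purple 8.645 mg; ammonium chloride 4.940 g; ammonium nitrate 460.750 mg

Scale factor relative to 1 L: 0.95.
sodium acetate: 0.97 g per 100 mL × 950 mL ÷ 100 = 9.215 g
bromocresol purple: 9.1 mg/L × 0.95 L = 8.645 mg
ammonium chloride: 0.52% w/v = 5.2 g/L → 5.2 × 0.95 L = 4.940 g
ammonium nitrate: 0.485 g/L × 0.95 L = 0.46075 g = 460.750 mg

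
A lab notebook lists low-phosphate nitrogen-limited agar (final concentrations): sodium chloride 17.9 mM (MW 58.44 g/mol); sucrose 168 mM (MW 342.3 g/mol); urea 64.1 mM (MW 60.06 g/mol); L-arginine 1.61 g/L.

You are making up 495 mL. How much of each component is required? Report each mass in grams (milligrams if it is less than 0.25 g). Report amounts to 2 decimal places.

sodium chloride 0.52 g; sucrose 28.47 g; urea 1.91 g; L-arginine 0.80 g

Working volume: 495 mL = 0.495 L.
sodium chloride: 17.9 mmol/L × 58.44 g/mol × 0.495 L ÷ 1000 = 0.52 g
sucrose: 168 mmol/L × 342.3 g/mol × 0.495 L ÷ 1000 = 28.47 g
urea: 64.1 mmol/L × 60.06 g/mol × 0.495 L ÷ 1000 = 1.91 g
L-arginine: 1.61 g/L × 0.495 L = 0.80 g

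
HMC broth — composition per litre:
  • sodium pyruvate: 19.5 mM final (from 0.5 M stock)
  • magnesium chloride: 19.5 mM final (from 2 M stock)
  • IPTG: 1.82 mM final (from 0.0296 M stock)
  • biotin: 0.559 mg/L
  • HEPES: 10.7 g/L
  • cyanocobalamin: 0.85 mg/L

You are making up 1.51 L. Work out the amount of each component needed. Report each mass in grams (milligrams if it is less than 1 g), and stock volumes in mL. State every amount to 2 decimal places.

sodium pyruvate 58.89 mL; magnesium chloride 14.72 mL; IPTG 92.84 mL; biotin 0.84 mg; HEPES 16.16 g; cyanocobalamin 1.28 mg

Scale factor relative to 1 L: 1.51.
sodium pyruvate: C1V1 = C2V2 → 19.5 mM × 1510 mL ÷ 500 mM = 58.89 mL
magnesium chloride: V = C2·V2/C1 = 19.5 mM × 1510 mL ÷ 2000 mM = 14.72 mL
IPTG: V = C2·V2/C1 = 1.82 mM × 1510 mL ÷ 29.6 mM = 92.84 mL
biotin: 0.559 mg/L × 1.51 L = 0.84 mg
HEPES: 10.7 g/L × 1.51 L = 16.16 g
cyanocobalamin: 0.85 mg/L × 1.51 L = 1.28 mg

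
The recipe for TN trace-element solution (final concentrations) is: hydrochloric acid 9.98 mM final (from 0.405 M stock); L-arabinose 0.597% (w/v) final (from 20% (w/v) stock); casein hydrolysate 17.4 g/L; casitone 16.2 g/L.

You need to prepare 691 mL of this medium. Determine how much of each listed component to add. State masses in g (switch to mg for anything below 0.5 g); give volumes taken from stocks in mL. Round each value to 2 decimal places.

Scale factor relative to 1 L: 0.691.
hydrochloric acid: V = C2·V2/C1 = 9.98 mM × 691 mL ÷ 405 mM = 17.03 mL
L-arabinose: C1V1 = C2V2 → 0.597% ÷ 20% × 691 mL = 20.63 mL
casein hydrolysate: 17.4 g/L × 0.691 L = 12.02 g
casitone: 16.2 g/L × 0.691 L = 11.19 g

hydrochloric acid 17.03 mL; L-arabinose 20.63 mL; casein hydrolysate 12.02 g; casitone 11.19 g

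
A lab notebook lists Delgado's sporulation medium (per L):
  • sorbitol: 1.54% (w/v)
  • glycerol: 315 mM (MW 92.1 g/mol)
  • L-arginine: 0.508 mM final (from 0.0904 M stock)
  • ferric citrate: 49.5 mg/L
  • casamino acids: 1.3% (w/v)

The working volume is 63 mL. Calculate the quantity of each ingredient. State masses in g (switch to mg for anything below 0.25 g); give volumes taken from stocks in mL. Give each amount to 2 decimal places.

Target volume = 63 mL = 0.063 L.
sorbitol: 1.54% w/v = 15.4 g/L → 15.4 × 0.063 L = 0.97 g
glycerol: 315 mmol/L × 92.1 g/mol × 0.063 L ÷ 1000 = 1.83 g
L-arginine: C1V1 = C2V2 → 0.508 mM × 63 mL ÷ 90.4 mM = 0.35 mL
ferric citrate: 49.5 mg/L × 0.063 L = 3.12 mg
casamino acids: 1.3% w/v = 13 g/L → 13 × 0.063 L = 0.82 g

sorbitol 0.97 g; glycerol 1.83 g; L-arginine 0.35 mL; ferric citrate 3.12 mg; casamino acids 0.82 g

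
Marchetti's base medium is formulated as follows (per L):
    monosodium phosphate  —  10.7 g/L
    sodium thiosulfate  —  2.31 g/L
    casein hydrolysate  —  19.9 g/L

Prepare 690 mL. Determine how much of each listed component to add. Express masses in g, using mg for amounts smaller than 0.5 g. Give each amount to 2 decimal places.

Scale factor relative to 1 L: 0.69.
monosodium phosphate: 10.7 g/L × 0.69 L = 7.38 g
sodium thiosulfate: 2.31 g/L × 0.69 L = 1.59 g
casein hydrolysate: 19.9 g/L × 0.69 L = 13.73 g

monosodium phosphate 7.38 g; sodium thiosulfate 1.59 g; casein hydrolysate 13.73 g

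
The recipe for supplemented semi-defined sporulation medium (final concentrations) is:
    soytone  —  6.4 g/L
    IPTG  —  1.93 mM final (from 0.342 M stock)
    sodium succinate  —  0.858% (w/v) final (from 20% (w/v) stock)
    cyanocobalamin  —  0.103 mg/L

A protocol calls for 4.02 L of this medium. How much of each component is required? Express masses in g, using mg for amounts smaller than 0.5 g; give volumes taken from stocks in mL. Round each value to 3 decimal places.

Working volume: 4.02 L.
soytone: 6.4 g/L × 4.02 L = 25.728 g
IPTG: C1V1 = C2V2 → 1.93 mM × 4020 mL ÷ 342 mM = 22.686 mL
sodium succinate: V = C2·V2/C1 = 0.858% ÷ 20% × 4020 mL = 172.458 mL
cyanocobalamin: 0.103 mg/L × 4.02 L = 0.414 mg

soytone 25.728 g; IPTG 22.686 mL; sodium succinate 172.458 mL; cyanocobalamin 0.414 mg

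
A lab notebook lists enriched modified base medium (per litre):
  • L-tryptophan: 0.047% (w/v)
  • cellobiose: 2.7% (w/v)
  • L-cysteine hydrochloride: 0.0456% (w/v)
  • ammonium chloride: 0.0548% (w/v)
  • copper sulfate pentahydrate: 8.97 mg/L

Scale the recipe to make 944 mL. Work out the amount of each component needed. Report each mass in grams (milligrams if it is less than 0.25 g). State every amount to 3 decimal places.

L-tryptophan 0.444 g; cellobiose 25.488 g; L-cysteine hydrochloride 0.430 g; ammonium chloride 0.517 g; copper sulfate pentahydrate 8.468 mg

Working volume: 944 mL = 0.944 L.
L-tryptophan: 0.047% w/v = 0.47 g/L → 0.47 × 0.944 L = 0.444 g
cellobiose: 2.7 g per 100 mL × 944 mL ÷ 100 = 25.488 g
L-cysteine hydrochloride: 0.0456% w/v = 0.456 g/L → 0.456 × 0.944 L = 0.430 g
ammonium chloride: 0.0548 g per 100 mL × 944 mL ÷ 100 = 0.517 g
copper sulfate pentahydrate: 8.97 mg/L × 0.944 L = 8.468 mg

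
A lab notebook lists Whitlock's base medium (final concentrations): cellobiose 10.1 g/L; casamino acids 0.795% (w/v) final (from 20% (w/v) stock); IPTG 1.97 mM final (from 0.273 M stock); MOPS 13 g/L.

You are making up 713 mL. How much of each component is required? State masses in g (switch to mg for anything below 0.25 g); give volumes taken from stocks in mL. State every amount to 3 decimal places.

Scale factor relative to 1 L: 0.713.
cellobiose: 10.1 g/L × 0.713 L = 7.201 g
casamino acids: V = C2·V2/C1 = 0.795% ÷ 20% × 713 mL = 28.342 mL
IPTG: C1V1 = C2V2 → 1.97 mM × 713 mL ÷ 273 mM = 5.145 mL
MOPS: 13 g/L × 0.713 L = 9.269 g

cellobiose 7.201 g; casamino acids 28.342 mL; IPTG 5.145 mL; MOPS 9.269 g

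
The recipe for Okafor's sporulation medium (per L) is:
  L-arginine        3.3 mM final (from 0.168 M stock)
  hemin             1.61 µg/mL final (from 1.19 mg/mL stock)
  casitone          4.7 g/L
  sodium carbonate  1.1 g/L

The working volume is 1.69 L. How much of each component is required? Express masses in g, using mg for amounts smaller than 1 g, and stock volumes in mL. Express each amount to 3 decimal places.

Working volume: 1.69 L.
L-arginine: dilute stock: 3.3 mM × 1690 mL ÷ 168 mM = 33.196 mL
hemin: V = C2·V2/C1 = 1.61 µg/mL × 1690 mL ÷ 1190 µg/mL = 2.286 mL
casitone: 4.7 g/L × 1.69 L = 7.943 g
sodium carbonate: 1.1 g/L × 1.69 L = 1.859 g

L-arginine 33.196 mL; hemin 2.286 mL; casitone 7.943 g; sodium carbonate 1.859 g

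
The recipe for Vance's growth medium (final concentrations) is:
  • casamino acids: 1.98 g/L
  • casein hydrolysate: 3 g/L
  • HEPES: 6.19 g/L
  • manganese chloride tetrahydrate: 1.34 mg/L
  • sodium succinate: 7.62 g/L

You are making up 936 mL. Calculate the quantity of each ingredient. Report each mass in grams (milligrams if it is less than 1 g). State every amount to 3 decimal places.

casamino acids 1.853 g; casein hydrolysate 2.808 g; HEPES 5.794 g; manganese chloride tetrahydrate 1.254 mg; sodium succinate 7.132 g

Target volume = 936 mL = 0.936 L.
casamino acids: 1.98 g/L × 0.936 L = 1.853 g
casein hydrolysate: 3 g/L × 0.936 L = 2.808 g
HEPES: 6.19 g/L × 0.936 L = 5.794 g
manganese chloride tetrahydrate: 1.34 mg/L × 0.936 L = 1.254 mg
sodium succinate: 7.62 g/L × 0.936 L = 7.132 g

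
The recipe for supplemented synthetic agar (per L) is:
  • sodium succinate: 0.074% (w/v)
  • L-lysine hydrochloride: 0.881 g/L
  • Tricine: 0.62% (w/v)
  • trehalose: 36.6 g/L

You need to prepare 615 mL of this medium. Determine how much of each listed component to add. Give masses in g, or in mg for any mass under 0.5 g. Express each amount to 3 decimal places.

Target volume = 615 mL = 0.615 L.
sodium succinate: 0.074 g per 100 mL × 615 mL ÷ 100 = 0.4551 g = 455.100 mg
L-lysine hydrochloride: 0.881 g/L × 0.615 L = 0.542 g
Tricine: 0.62 g per 100 mL × 615 mL ÷ 100 = 3.813 g
trehalose: 36.6 g/L × 0.615 L = 22.509 g

sodium succinate 455.100 mg; L-lysine hydrochloride 0.542 g; Tricine 3.813 g; trehalose 22.509 g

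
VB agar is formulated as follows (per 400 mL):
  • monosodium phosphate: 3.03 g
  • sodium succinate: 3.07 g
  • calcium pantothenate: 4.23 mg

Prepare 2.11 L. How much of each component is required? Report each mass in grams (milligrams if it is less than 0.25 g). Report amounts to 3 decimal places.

monosodium phosphate 15.983 g; sodium succinate 16.194 g; calcium pantothenate 22.313 mg

Scale factor = 2110 mL / 400 mL = 5.275.
monosodium phosphate: 3.03 g × (2110 mL / 400 mL) = 15.983 g
sodium succinate: 3.07 g × (2110 mL / 400 mL) = 16.194 g
calcium pantothenate: 4.23 mg × (2110 mL / 400 mL) = 22.313 mg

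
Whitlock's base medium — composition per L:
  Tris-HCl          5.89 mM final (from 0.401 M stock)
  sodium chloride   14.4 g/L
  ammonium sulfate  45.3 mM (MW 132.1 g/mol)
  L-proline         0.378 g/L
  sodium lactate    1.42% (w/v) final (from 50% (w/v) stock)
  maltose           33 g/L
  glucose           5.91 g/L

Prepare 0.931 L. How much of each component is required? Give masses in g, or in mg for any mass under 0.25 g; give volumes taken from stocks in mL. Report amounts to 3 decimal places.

Working volume: 0.931 L.
Tris-HCl: dilute stock: 5.89 mM × 931 mL ÷ 401 mM = 13.675 mL
sodium chloride: 14.4 g/L × 0.931 L = 13.406 g
ammonium sulfate: 45.3 mmol/L × 132.1 g/mol × 0.931 L ÷ 1000 = 5.571 g
L-proline: 0.378 g/L × 0.931 L = 0.352 g
sodium lactate: C1V1 = C2V2 → 1.42% ÷ 50% × 931 mL = 26.440 mL
maltose: 33 g/L × 0.931 L = 30.723 g
glucose: 5.91 g/L × 0.931 L = 5.502 g

Tris-HCl 13.675 mL; sodium chloride 13.406 g; ammonium sulfate 5.571 g; L-proline 0.352 g; sodium lactate 26.440 mL; maltose 30.723 g; glucose 5.502 g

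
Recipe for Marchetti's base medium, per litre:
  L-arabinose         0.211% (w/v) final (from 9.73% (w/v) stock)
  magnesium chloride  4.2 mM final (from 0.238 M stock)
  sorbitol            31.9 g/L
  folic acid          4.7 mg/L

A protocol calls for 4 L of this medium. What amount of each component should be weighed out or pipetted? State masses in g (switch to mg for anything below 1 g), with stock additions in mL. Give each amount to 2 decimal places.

Working volume: 4 L.
L-arabinose: V = C2·V2/C1 = 0.211% ÷ 9.73% × 4000 mL = 86.74 mL
magnesium chloride: V = C2·V2/C1 = 4.2 mM × 4000 mL ÷ 238 mM = 70.59 mL
sorbitol: 31.9 g/L × 4 L = 127.60 g
folic acid: 4.7 mg/L × 4 L = 18.80 mg

L-arabinose 86.74 mL; magnesium chloride 70.59 mL; sorbitol 127.60 g; folic acid 18.80 mg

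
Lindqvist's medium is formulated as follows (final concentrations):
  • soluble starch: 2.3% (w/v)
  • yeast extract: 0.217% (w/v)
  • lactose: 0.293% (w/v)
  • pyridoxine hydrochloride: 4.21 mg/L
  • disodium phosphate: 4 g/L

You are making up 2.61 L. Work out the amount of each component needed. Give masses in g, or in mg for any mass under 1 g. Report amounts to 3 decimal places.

soluble starch 60.030 g; yeast extract 5.664 g; lactose 7.647 g; pyridoxine hydrochloride 10.988 mg; disodium phosphate 10.440 g

Scale factor relative to 1 L: 2.61.
soluble starch: 2.3 g per 100 mL × 2610 mL ÷ 100 = 60.030 g
yeast extract: 0.217% w/v = 2.17 g/L → 2.17 × 2.61 L = 5.664 g
lactose: 0.293% w/v = 2.93 g/L → 2.93 × 2.61 L = 7.647 g
pyridoxine hydrochloride: 4.21 mg/L × 2.61 L = 10.988 mg
disodium phosphate: 4 g/L × 2.61 L = 10.440 g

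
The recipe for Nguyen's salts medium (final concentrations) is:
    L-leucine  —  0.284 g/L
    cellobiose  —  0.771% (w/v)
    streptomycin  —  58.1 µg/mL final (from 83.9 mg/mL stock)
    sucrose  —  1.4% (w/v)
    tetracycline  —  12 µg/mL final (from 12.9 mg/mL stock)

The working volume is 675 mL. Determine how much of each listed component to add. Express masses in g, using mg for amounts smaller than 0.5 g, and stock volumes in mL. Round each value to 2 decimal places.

L-leucine 191.70 mg; cellobiose 5.20 g; streptomycin 0.47 mL; sucrose 9.45 g; tetracycline 0.63 mL

Working volume: 675 mL = 0.675 L.
L-leucine: 0.284 g/L × 0.675 L = 0.1917 g = 191.70 mg
cellobiose: 0.771 g per 100 mL × 675 mL ÷ 100 = 5.20 g
streptomycin: dilute stock: 58.1 µg/mL × 675 mL ÷ 83900 µg/mL = 0.47 mL
sucrose: 1.4 g per 100 mL × 675 mL ÷ 100 = 9.45 g
tetracycline: V = C2·V2/C1 = 12 µg/mL × 675 mL ÷ 12900 µg/mL = 0.63 mL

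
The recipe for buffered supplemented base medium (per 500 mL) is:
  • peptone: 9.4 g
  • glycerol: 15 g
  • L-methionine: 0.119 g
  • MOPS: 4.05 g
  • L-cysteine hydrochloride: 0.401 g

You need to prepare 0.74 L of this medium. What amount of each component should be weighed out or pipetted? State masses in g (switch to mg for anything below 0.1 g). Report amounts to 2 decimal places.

Scale factor = 740 mL / 500 mL = 1.48.
peptone: 9.4 g × (740 mL / 500 mL) = 13.91 g
glycerol: 15 g × (740 mL / 500 mL) = 22.20 g
L-methionine: 0.119 g × (740 mL / 500 mL) = 0.18 g
MOPS: 4.05 g × (740 mL / 500 mL) = 5.99 g
L-cysteine hydrochloride: 0.401 g × (740 mL / 500 mL) = 0.59 g

peptone 13.91 g; glycerol 22.20 g; L-methionine 0.18 g; MOPS 5.99 g; L-cysteine hydrochloride 0.59 g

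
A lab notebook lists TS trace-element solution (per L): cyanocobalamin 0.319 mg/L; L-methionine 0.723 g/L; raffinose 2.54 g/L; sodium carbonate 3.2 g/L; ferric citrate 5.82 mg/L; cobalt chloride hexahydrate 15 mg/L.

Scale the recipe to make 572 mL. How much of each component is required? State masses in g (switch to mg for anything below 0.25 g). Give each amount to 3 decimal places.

cyanocobalamin 0.182 mg; L-methionine 0.414 g; raffinose 1.453 g; sodium carbonate 1.830 g; ferric citrate 3.329 mg; cobalt chloride hexahydrate 8.580 mg

Working volume: 572 mL = 0.572 L.
cyanocobalamin: 0.319 mg/L × 0.572 L = 0.182 mg
L-methionine: 0.723 g/L × 0.572 L = 0.414 g
raffinose: 2.54 g/L × 0.572 L = 1.453 g
sodium carbonate: 3.2 g/L × 0.572 L = 1.830 g
ferric citrate: 5.82 mg/L × 0.572 L = 3.329 mg
cobalt chloride hexahydrate: 15 mg/L × 0.572 L = 8.580 mg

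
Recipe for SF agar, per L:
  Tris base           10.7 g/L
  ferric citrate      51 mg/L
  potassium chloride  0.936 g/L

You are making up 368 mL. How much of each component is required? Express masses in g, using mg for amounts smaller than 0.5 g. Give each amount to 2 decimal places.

Scale factor relative to 1 L: 0.368.
Tris base: 10.7 g/L × 0.368 L = 3.94 g
ferric citrate: 51 mg/L × 0.368 L = 18.77 mg
potassium chloride: 0.936 g/L × 0.368 L = 0.344448 g = 344.45 mg

Tris base 3.94 g; ferric citrate 18.77 mg; potassium chloride 344.45 mg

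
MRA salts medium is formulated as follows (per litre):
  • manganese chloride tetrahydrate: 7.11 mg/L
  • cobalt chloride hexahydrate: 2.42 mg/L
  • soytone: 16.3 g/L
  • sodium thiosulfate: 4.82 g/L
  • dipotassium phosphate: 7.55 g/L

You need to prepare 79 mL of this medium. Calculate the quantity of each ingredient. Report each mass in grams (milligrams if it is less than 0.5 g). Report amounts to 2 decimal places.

Target volume = 79 mL = 0.079 L.
manganese chloride tetrahydrate: 7.11 mg/L × 0.079 L = 0.56 mg
cobalt chloride hexahydrate: 2.42 mg/L × 0.079 L = 0.19 mg
soytone: 16.3 g/L × 0.079 L = 1.29 g
sodium thiosulfate: 4.82 g/L × 0.079 L = 0.38078 g = 380.78 mg
dipotassium phosphate: 7.55 g/L × 0.079 L = 0.60 g

manganese chloride tetrahydrate 0.56 mg; cobalt chloride hexahydrate 0.19 mg; soytone 1.29 g; sodium thiosulfate 380.78 mg; dipotassium phosphate 0.60 g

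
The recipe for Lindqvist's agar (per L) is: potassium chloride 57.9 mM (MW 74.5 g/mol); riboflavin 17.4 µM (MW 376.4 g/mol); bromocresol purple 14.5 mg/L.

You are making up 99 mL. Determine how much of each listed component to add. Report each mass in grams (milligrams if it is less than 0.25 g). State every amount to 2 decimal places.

potassium chloride 0.43 g; riboflavin 0.65 mg; bromocresol purple 1.44 mg

Working volume: 99 mL = 0.099 L.
potassium chloride: 57.9 mmol/L × 74.5 g/mol × 0.099 L ÷ 1000 = 0.43 g
riboflavin: 17.4 µmol/L × 376.4 g/mol × 0.099 L ÷ 1000 = 0.65 mg
bromocresol purple: 14.5 mg/L × 0.099 L = 1.44 mg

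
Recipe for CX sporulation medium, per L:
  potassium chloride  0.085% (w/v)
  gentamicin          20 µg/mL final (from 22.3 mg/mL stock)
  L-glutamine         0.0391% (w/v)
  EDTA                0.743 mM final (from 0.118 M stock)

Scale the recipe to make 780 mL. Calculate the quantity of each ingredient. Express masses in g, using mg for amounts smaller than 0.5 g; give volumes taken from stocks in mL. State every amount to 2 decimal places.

potassium chloride 0.66 g; gentamicin 0.70 mL; L-glutamine 304.98 mg; EDTA 4.91 mL

Scale factor relative to 1 L: 0.78.
potassium chloride: 0.085 g per 100 mL × 780 mL ÷ 100 = 0.66 g
gentamicin: dilute stock: 20 µg/mL × 780 mL ÷ 22300 µg/mL = 0.70 mL
L-glutamine: 0.0391 g per 100 mL × 780 mL ÷ 100 = 0.30498 g = 304.98 mg
EDTA: C1V1 = C2V2 → 0.743 mM × 780 mL ÷ 118 mM = 4.91 mL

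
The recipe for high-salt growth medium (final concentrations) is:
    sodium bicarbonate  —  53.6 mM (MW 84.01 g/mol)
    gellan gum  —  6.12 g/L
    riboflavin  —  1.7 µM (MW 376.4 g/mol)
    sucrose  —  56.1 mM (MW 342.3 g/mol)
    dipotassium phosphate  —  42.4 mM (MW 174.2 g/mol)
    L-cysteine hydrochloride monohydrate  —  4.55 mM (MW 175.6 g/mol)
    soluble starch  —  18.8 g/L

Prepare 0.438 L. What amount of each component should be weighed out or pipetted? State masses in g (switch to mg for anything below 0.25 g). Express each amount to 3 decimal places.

Working volume: 0.438 L.
sodium bicarbonate: 53.6 mmol/L × 84.01 g/mol × 0.438 L ÷ 1000 = 1.972 g
gellan gum: 6.12 g/L × 0.438 L = 2.681 g
riboflavin: 1.7 µmol/L × 376.4 g/mol × 0.438 L ÷ 1000 = 0.280 mg
sucrose: 56.1 mmol/L × 342.3 g/mol × 0.438 L ÷ 1000 = 8.411 g
dipotassium phosphate: 42.4 mmol/L × 174.2 g/mol × 0.438 L ÷ 1000 = 3.235 g
L-cysteine hydrochloride monohydrate: 4.55 mmol/L × 175.6 g/mol × 0.438 L ÷ 1000 = 0.350 g
soluble starch: 18.8 g/L × 0.438 L = 8.234 g

sodium bicarbonate 1.972 g; gellan gum 2.681 g; riboflavin 0.280 mg; sucrose 8.411 g; dipotassium phosphate 3.235 g; L-cysteine hydrochloride monohydrate 0.350 g; soluble starch 8.234 g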